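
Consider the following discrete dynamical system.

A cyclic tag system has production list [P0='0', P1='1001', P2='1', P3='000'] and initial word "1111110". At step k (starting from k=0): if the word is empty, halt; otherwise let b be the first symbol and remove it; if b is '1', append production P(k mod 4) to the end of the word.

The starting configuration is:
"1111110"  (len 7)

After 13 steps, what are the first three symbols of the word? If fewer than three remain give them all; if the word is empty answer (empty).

000

step 0: "1111110"  (len 7)
step 1: "1111100"  (len 7)
step 2: "1111001001"  (len 10)
step 3: "1110010011"  (len 10)
step 4: "110010011000"  (len 12)
step 5: "100100110000"  (len 12)
step 6: "001001100001001"  (len 15)
step 7: "01001100001001"  (len 14)
step 8: "1001100001001"  (len 13)
step 9: "0011000010010"  (len 13)
step 10: "011000010010"  (len 12)
step 11: "11000010010"  (len 11)
step 12: "1000010010000"  (len 13)
step 13: "0000100100000"  (len 13)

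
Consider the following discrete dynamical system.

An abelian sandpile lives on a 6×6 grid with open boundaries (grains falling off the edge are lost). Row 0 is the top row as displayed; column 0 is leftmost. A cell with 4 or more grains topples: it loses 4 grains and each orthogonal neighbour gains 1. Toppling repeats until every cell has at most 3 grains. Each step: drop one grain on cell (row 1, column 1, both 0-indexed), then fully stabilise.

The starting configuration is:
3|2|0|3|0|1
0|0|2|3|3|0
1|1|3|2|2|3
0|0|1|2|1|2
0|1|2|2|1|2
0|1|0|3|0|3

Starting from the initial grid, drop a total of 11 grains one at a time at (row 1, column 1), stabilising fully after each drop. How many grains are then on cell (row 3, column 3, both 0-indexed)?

gen 0: 3|2|0|3|0|1
0|0|2|3|3|0
1|1|3|2|2|3
0|0|1|2|1|2
0|1|2|2|1|2
0|1|0|3|0|3
gen 1: 3|2|0|3|0|1
0|1|2|3|3|0
1|1|3|2|2|3
0|0|1|2|1|2
0|1|2|2|1|2
0|1|0|3|0|3
gen 2: 3|2|0|3|0|1
0|2|2|3|3|0
1|1|3|2|2|3
0|0|1|2|1|2
0|1|2|2|1|2
0|1|0|3|0|3
gen 3: 3|2|0|3|0|1
0|3|2|3|3|0
1|1|3|2|2|3
0|0|1|2|1|2
0|1|2|2|1|2
0|1|0|3|0|3
gen 4: 3|3|0|3|0|1
1|0|3|3|3|0
1|2|3|2|2|3
0|0|1|2|1|2
0|1|2|2|1|2
0|1|0|3|0|3
gen 5: 3|3|0|3|0|1
1|1|3|3|3|0
1|2|3|2|2|3
0|0|1|2|1|2
0|1|2|2|1|2
0|1|0|3|0|3
gen 6: 3|3|0|3|0|1
1|2|3|3|3|0
1|2|3|2|2|3
0|0|1|2|1|2
0|1|2|2|1|2
0|1|0|3|0|3
gen 7: 3|3|0|3|0|1
1|3|3|3|3|0
1|2|3|2|2|3
0|0|1|2|1|2
0|1|2|2|1|2
0|1|0|3|0|3
gen 8: 0|1|3|0|2|1
3|3|2|3|1|2
2|0|2|1|1|0
0|1|2|3|2|3
0|1|2|2|1|2
0|1|0|3|0|3
gen 9: 1|2|3|0|2|1
0|1|3|3|1|2
3|1|2|1|1|0
0|1|2|3|2|3
0|1|2|2|1|2
0|1|0|3|0|3
gen 10: 1|2|3|0|2|1
0|2|3|3|1|2
3|1|2|1|1|0
0|1|2|3|2|3
0|1|2|2|1|2
0|1|0|3|0|3
gen 11: 1|2|3|0|2|1
0|3|3|3|1|2
3|1|2|1|1|0
0|1|2|3|2|3
0|1|2|2|1|2
0|1|0|3|0|3

3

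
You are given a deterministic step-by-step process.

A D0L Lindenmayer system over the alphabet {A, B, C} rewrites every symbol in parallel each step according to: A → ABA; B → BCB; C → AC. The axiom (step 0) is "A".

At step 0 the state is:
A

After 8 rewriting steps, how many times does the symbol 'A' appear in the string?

0) A
1) ABA
2) ABABCBABA
3) ABABCBABABCBACBCBABABCBABA
4) ABABCBABABCBACBCBABABCBABABCBACBCBABAACBCBACBCBABABCBABABCBACBCBABABCBABA
5) ABABCBABABCBACBCBABABCBABABCBACBCBABAACBCBACBCBABABCBABABC…CBABABCBABABCBACBCBABAACBCBACBCBABABCBABABCBACBCBABABCBABA  (len 202)
6) ABABCBABABCBACBCBABABCBABABCBACBCBABAACBCBACBCBABABCBABABC…CBABABCBABABCBACBCBABAACBCBACBCBABABCBABABCBACBCBABABCBABA  (len 556)
7) ABABCBABABCBACBCBABABCBABABCBACBCBABAACBCBACBCBABABCBABABC…CBABABCBABABCBACBCBABAACBCBACBCBABABCBABABCBACBCBABABCBABA  (len 1529)
8) ABABCBABABCBACBCBABABCBABABCBACBCBABAACBCBACBCBABABCBABABC…CBABABCBABABCBACBCBABAACBCBACBCBABABCBABABCBACBCBABABCBABA  (len 4207)

1362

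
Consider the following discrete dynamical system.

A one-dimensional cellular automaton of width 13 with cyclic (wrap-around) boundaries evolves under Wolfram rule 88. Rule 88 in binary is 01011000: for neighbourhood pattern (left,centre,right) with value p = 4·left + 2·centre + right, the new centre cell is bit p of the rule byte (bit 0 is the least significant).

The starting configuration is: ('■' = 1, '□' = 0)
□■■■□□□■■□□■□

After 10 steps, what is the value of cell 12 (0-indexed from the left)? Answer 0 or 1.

1

k=0  □■■■□□□■■□□■□
k=1  □■□■■□□■■■□□■
k=2  □□□■■■□■□■■□□
k=3  □□□■□■□□□■■■□
k=4  □□□□□□■□□■□■■
k=5  ■□□□□□□■□□□■■
k=6  ■■□□□□□□■□□■□
k=7  ■■■□□□□□□■□□□
k=8  ■□■■□□□□□□■□□
k=9  □□■■■□□□□□□■□
k=10  □□■□■■□□□□□□■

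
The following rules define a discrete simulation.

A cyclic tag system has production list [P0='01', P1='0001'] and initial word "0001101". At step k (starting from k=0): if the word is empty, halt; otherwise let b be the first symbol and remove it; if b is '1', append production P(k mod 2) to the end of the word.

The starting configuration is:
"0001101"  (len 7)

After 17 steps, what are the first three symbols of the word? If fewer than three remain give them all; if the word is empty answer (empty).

010

t=0: "0001101"  (len 7)
t=1: "001101"  (len 6)
t=2: "01101"  (len 5)
t=3: "1101"  (len 4)
t=4: "1010001"  (len 7)
t=5: "01000101"  (len 8)
t=6: "1000101"  (len 7)
t=7: "00010101"  (len 8)
t=8: "0010101"  (len 7)
t=9: "010101"  (len 6)
t=10: "10101"  (len 5)
t=11: "010101"  (len 6)
t=12: "10101"  (len 5)
t=13: "010101"  (len 6)
t=14: "10101"  (len 5)
t=15: "010101"  (len 6)
t=16: "10101"  (len 5)
t=17: "010101"  (len 6)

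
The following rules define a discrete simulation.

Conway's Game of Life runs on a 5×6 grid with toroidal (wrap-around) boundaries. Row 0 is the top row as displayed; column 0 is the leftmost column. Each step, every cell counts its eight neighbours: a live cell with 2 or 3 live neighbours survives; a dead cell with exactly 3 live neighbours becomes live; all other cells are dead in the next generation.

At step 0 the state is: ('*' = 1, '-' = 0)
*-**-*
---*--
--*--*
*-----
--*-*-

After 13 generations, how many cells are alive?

[0] *-**-*
---*--
--*--*
*-----
--*-*-
[1] -**--*
**-*-*
------
-*-*-*
*-*-*-
[2] ------
-*--**
-*---*
******
----*-
[3] ----**
----**
------
-***--
***-*-
[4] -*----
----**
--***-
*--*--
*---*-
[5] *---*-
--*-**
--*---
-**---
**---*
[6] ---**-
-*--**
--*---
--*---
--*--*
[7] *-**--
--*-**
-***--
-***--
--*-*-
[8] --*---
*---**
*-----
----*-
----*-
[9] ---**-
**---*
*---*-
-----*
---*--
[10] *-****
**-*--
-*--*-
----**
---*--
[11] *----*
------
-****-
---***
*-*---
[12] **---*
******
--*--*
*----*
**-*--
[13] ------
---*--
--*---
--*-**
--*-*-

7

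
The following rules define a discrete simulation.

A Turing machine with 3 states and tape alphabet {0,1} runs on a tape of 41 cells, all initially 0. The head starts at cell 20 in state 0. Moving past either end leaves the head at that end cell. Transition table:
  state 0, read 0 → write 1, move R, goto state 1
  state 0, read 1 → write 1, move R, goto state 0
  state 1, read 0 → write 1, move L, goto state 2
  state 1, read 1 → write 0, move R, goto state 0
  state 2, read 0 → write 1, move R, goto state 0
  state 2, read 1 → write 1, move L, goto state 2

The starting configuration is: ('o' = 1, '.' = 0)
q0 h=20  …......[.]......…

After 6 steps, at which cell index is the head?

0) q0 h=20  …......[.]......…
1) q1 h=21  ….....o[.]......…
2) q2 h=20  …......[o]o.....…
3) q2 h=19  …......[.]oo....…
4) q0 h=20  ….....o[o]o.....…
5) q0 h=21  …....oo[o]......…
6) q0 h=22  …...ooo[.]......…

22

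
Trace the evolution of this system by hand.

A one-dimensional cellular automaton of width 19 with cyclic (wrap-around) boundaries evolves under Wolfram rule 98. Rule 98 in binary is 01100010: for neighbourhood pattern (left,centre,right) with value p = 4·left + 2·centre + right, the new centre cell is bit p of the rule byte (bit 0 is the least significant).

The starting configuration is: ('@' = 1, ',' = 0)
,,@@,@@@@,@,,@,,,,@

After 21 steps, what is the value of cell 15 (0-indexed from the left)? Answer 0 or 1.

0

t=0: ,,@@,@@@@,@,,@,,,,@
t=1: ,@,@@,,,@@,,@,,,,@,
t=2: @,@,@,,@,@,@,,,,@,,
t=3: ,@,@,,@,@,@,,,,@,,@
t=4: @,@,,@,@,@,,,,@,,@,
t=5: ,@,,@,@,@,,,,@,,@,@
t=6: @,,@,@,@,,,,@,,@,@,
t=7: ,,@,@,@,,,,@,,@,@,@
t=8: ,@,@,@,,,,@,,@,@,@,
t=9: @,@,@,,,,@,,@,@,@,,
t=10: ,@,@,,,,@,,@,@,@,,@
t=11: @,@,,,,@,,@,@,@,,@,
t=12: ,@,,,,@,,@,@,@,,@,@
t=13: @,,,,@,,@,@,@,,@,@,
t=14: ,,,,@,,@,@,@,,@,@,@
t=15: ,,,@,,@,@,@,,@,@,@,
t=16: ,,@,,@,@,@,,@,@,@,,
t=17: ,@,,@,@,@,,@,@,@,,,
t=18: @,,@,@,@,,@,@,@,,,,
t=19: ,,@,@,@,,@,@,@,,,,@
t=20: ,@,@,@,,@,@,@,,,,@,
t=21: @,@,@,,@,@,@,,,,@,,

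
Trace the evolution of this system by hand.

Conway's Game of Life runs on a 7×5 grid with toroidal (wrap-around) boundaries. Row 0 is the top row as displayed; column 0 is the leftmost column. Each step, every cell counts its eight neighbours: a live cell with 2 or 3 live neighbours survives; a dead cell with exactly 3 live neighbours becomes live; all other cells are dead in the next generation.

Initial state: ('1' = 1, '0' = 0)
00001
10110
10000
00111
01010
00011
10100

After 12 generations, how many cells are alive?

2

k=0  00001
10110
10000
00111
01010
00011
10100
k=1  10101
11010
10000
11111
10000
11011
10000
k=2  00110
00110
00000
00110
00000
01000
00100
k=3  01000
00110
00000
00000
00100
00000
01110
k=4  01000
00100
00000
00000
00000
01010
01100
k=5  01000
00000
00000
00000
00000
01000
11000
k=6  11000
00000
00000
00000
00000
11000
11100
k=7  10100
00000
00000
00000
00000
10100
00101
k=8  01010
00000
00000
00000
00000
01010
10101
k=9  11111
00000
00000
00000
00000
11111
10001
k=10  01110
11111
00000
00000
11111
01110
00000
k=11  00000
10001
11111
11111
10001
00000
00000
k=12  00000
00100
00000
00000
00100
00000
00000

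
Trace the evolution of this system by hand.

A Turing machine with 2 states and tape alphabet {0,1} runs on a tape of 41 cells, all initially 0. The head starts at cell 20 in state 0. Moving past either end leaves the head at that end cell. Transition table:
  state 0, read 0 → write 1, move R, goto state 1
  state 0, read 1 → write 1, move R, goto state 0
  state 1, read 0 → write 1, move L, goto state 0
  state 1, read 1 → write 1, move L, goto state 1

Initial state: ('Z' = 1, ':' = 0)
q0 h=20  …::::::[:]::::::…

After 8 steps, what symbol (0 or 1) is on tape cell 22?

1

k=0  q0 h=20  …::::::[:]::::::…
k=1  q1 h=21  …:::::Z[:]::::::…
k=2  q0 h=20  …::::::[Z]Z:::::…
k=3  q0 h=21  …:::::Z[Z]::::::…
k=4  q0 h=22  …::::ZZ[:]::::::…
k=5  q1 h=23  …:::ZZZ[:]::::::…
k=6  q0 h=22  …::::ZZ[Z]Z:::::…
k=7  q0 h=23  …:::ZZZ[Z]::::::…
k=8  q0 h=24  …::ZZZZ[:]::::::…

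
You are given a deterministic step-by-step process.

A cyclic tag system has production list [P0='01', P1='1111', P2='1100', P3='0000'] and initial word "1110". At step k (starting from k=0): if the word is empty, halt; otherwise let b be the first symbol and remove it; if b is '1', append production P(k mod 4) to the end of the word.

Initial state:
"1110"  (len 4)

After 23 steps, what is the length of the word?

39

gen 0: "1110"  (len 4)
gen 1: "11001"  (len 5)
gen 2: "10011111"  (len 8)
gen 3: "00111111100"  (len 11)
gen 4: "0111111100"  (len 10)
gen 5: "111111100"  (len 9)
gen 6: "111111001111"  (len 12)
gen 7: "111110011111100"  (len 15)
gen 8: "111100111111000000"  (len 18)
gen 9: "1110011111100000001"  (len 19)
gen 10: "1100111111000000011111"  (len 22)
gen 11: "1001111110000000111111100"  (len 25)
gen 12: "0011111100000001111111000000"  (len 28)
gen 13: "011111100000001111111000000"  (len 27)
gen 14: "11111100000001111111000000"  (len 26)
gen 15: "11111000000011111110000001100"  (len 29)
gen 16: "11110000000111111100000011000000"  (len 32)
gen 17: "111000000011111110000001100000001"  (len 33)
gen 18: "110000000111111100000011000000011111"  (len 36)
gen 19: "100000001111111000000110000000111111100"  (len 39)
gen 20: "000000011111110000001100000001111111000000"  (len 42)
gen 21: "00000011111110000001100000001111111000000"  (len 41)
gen 22: "0000011111110000001100000001111111000000"  (len 40)
gen 23: "000011111110000001100000001111111000000"  (len 39)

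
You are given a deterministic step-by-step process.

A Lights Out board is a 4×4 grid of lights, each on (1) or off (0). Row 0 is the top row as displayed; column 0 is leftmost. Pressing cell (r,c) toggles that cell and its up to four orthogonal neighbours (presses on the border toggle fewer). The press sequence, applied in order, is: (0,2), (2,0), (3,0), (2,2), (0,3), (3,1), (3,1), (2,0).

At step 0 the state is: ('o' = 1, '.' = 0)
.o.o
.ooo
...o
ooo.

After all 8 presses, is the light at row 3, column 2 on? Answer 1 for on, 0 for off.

0

0) .o.o
.ooo
...o
ooo.
1) ..o.
.o.o
...o
ooo.
2) ..o.
oo.o
oo.o
.oo.
3) ..o.
oo.o
.o.o
o.o.
4) ..o.
oooo
..o.
o...
5) ...o
ooo.
..o.
o...
6) ...o
ooo.
.oo.
.oo.
7) ...o
ooo.
..o.
o...
8) ...o
.oo.
ooo.
....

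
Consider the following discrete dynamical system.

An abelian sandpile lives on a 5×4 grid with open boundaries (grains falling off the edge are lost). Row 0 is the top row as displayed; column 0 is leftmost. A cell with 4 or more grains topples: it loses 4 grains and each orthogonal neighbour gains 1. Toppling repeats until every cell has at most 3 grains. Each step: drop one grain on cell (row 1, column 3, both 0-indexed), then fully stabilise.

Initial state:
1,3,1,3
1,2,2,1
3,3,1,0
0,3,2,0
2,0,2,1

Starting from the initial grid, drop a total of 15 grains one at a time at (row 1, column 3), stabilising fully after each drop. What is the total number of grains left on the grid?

step 0: 1,3,1,3
1,2,2,1
3,3,1,0
0,3,2,0
2,0,2,1
step 1: 1,3,1,3
1,2,2,2
3,3,1,0
0,3,2,0
2,0,2,1
step 2: 1,3,1,3
1,2,2,3
3,3,1,0
0,3,2,0
2,0,2,1
step 3: 1,3,2,0
1,2,3,1
3,3,1,1
0,3,2,0
2,0,2,1
step 4: 1,3,2,0
1,2,3,2
3,3,1,1
0,3,2,0
2,0,2,1
step 5: 1,3,2,0
1,2,3,3
3,3,1,1
0,3,2,0
2,0,2,1
step 6: 1,3,3,1
1,3,0,1
3,3,2,2
0,3,2,0
2,0,2,1
step 7: 1,3,3,1
1,3,0,2
3,3,2,2
0,3,2,0
2,0,2,1
step 8: 1,3,3,1
1,3,0,3
3,3,2,2
0,3,2,0
2,0,2,1
step 9: 1,3,3,2
1,3,1,0
3,3,2,3
0,3,2,0
2,0,2,1
step 10: 1,3,3,2
1,3,1,1
3,3,2,3
0,3,2,0
2,0,2,1
step 11: 1,3,3,2
1,3,1,2
3,3,2,3
0,3,2,0
2,0,2,1
step 12: 1,3,3,2
1,3,1,3
3,3,2,3
0,3,2,0
2,0,2,1
step 13: 1,3,3,3
1,3,2,1
3,3,3,0
0,3,2,1
2,0,2,1
step 14: 1,3,3,3
1,3,2,2
3,3,3,0
0,3,2,1
2,0,2,1
step 15: 1,3,3,3
1,3,2,3
3,3,3,0
0,3,2,1
2,0,2,1

39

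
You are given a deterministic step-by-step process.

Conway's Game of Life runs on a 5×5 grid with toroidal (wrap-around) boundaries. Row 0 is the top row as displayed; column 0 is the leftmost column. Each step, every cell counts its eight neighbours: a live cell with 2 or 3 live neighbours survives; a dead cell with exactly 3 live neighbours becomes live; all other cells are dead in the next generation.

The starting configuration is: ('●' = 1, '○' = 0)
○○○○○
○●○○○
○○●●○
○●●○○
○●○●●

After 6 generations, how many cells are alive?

[0] ○○○○○
○●○○○
○○●●○
○●●○○
○●○●●
[1] ●○●○○
○○●○○
○○○●○
●●○○●
●●○●○
[2] ●○●●●
○●●●○
●●●●●
○●○●○
○○○●○
[3] ●○○○○
○○○○○
○○○○○
○●○○○
●●○○○
[4] ●●○○○
○○○○○
○○○○○
●●○○○
●●○○○
[5] ●●○○○
○○○○○
○○○○○
●●○○○
○○●○●
[6] ●●○○○
○○○○○
○○○○○
●●○○○
○○●○●

6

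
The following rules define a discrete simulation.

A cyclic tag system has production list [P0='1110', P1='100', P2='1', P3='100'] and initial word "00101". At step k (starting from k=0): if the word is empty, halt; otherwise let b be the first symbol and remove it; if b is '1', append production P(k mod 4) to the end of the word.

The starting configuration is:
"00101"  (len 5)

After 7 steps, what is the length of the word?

7

gen 0: "00101"  (len 5)
gen 1: "0101"  (len 4)
gen 2: "101"  (len 3)
gen 3: "011"  (len 3)
gen 4: "11"  (len 2)
gen 5: "11110"  (len 5)
gen 6: "1110100"  (len 7)
gen 7: "1101001"  (len 7)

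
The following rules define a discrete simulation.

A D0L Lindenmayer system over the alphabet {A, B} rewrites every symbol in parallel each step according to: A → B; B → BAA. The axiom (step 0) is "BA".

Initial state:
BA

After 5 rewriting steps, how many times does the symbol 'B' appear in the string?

0) BA
1) BAAB
2) BAABBBAA
3) BAABBBAABAABAABB
4) BAABBBAABAABAABBBAABBBAABBBAABAA
5) BAABBBAABAABAABBBAABBBAABBBAABAABAABBBAABAABAABBBAABAABAABBBAABB

32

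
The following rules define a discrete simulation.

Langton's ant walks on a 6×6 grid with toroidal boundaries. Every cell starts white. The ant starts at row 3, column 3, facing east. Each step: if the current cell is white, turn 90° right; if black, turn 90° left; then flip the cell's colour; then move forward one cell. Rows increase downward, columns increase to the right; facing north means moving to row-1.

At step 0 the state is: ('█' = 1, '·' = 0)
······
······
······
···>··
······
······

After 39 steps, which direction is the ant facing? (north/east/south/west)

south

k=0  ······
······
······
···>··
······
······
k=1  ······
······
······
···█··
···v··
······
k=2  ······
······
······
···█··
··<█··
······
k=3  ······
······
······
··^█··
··██··
······
k=4  ······
······
······
··█>··
··██··
······
k=5  ······
······
···^··
··█···
··██··
······
k=6  ······
······
···█>·
··█···
··██··
······
k=7  ······
······
···██·
··█·v·
··██··
······
k=8  ······
······
···██·
··█<█·
··██··
······
k=9  ······
······
···^█·
··███·
··██··
······
k=10  ······
······
··<·█·
··███·
··██··
······
k=11  ······
··^···
··█·█·
··███·
··██··
······
k=12  ······
··█>··
··█·█·
··███·
··██··
······
k=13  ······
··██··
··█v█·
··███·
··██··
······
k=14  ······
··██··
··<██·
··███·
··██··
······
k=15  ······
··██··
···██·
··v██·
··██··
······
k=16  ······
··██··
···██·
···>█·
··██··
······
k=17  ······
··██··
···^█·
····█·
··██··
······
k=18  ······
··██··
··<·█·
····█·
··██··
······
k=19  ······
··^█··
··█·█·
····█·
··██··
······
k=20  ······
·<·█··
··█·█·
····█·
··██··
······
k=21  ·^····
·█·█··
··█·█·
····█·
··██··
······
k=22  ·█>···
·█·█··
··█·█·
····█·
··██··
······
k=23  ·██···
·█v█··
··█·█·
····█·
··██··
······
k=24  ·██···
·<██··
··█·█·
····█·
··██··
······
k=25  ·██···
··██··
·v█·█·
····█·
··██··
······
k=26  ·██···
··██··
<██·█·
····█·
··██··
······
k=27  ·██···
^·██··
███·█·
····█·
··██··
······
k=28  ·██···
█>██··
███·█·
····█·
··██··
······
k=29  ·██···
████··
█v█·█·
····█·
··██··
······
k=30  ·██···
████··
█·>·█·
····█·
··██··
······
k=31  ·██···
██^█··
█···█·
····█·
··██··
······
k=32  ·██···
█<·█··
█···█·
····█·
··██··
······
k=33  ·██···
█··█··
█v··█·
····█·
··██··
······
k=34  ·██···
█··█··
<█··█·
····█·
··██··
······
k=35  ·██···
█··█··
·█··█·
v···█·
··██··
······
k=36  ·██···
█··█··
·█··█·
█···█<
··██··
······
k=37  ·██···
█··█··
·█··█^
█···██
··██··
······
k=38  ·██···
█··█··
>█··██
█···██
··██··
······
k=39  ·██···
█··█··
██··██
v···██
··██··
······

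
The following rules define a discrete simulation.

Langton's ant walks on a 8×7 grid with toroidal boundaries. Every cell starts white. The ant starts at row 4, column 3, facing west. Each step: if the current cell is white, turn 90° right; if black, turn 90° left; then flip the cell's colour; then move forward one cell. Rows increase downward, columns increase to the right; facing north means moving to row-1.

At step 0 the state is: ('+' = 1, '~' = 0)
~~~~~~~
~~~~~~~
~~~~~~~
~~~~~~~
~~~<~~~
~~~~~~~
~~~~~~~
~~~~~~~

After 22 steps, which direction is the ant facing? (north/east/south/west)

0) ~~~~~~~
~~~~~~~
~~~~~~~
~~~~~~~
~~~<~~~
~~~~~~~
~~~~~~~
~~~~~~~
1) ~~~~~~~
~~~~~~~
~~~~~~~
~~~^~~~
~~~+~~~
~~~~~~~
~~~~~~~
~~~~~~~
2) ~~~~~~~
~~~~~~~
~~~~~~~
~~~+>~~
~~~+~~~
~~~~~~~
~~~~~~~
~~~~~~~
3) ~~~~~~~
~~~~~~~
~~~~~~~
~~~++~~
~~~+v~~
~~~~~~~
~~~~~~~
~~~~~~~
4) ~~~~~~~
~~~~~~~
~~~~~~~
~~~++~~
~~~<+~~
~~~~~~~
~~~~~~~
~~~~~~~
5) ~~~~~~~
~~~~~~~
~~~~~~~
~~~++~~
~~~~+~~
~~~v~~~
~~~~~~~
~~~~~~~
6) ~~~~~~~
~~~~~~~
~~~~~~~
~~~++~~
~~~~+~~
~~<+~~~
~~~~~~~
~~~~~~~
7) ~~~~~~~
~~~~~~~
~~~~~~~
~~~++~~
~~^~+~~
~~++~~~
~~~~~~~
~~~~~~~
8) ~~~~~~~
~~~~~~~
~~~~~~~
~~~++~~
~~+>+~~
~~++~~~
~~~~~~~
~~~~~~~
9) ~~~~~~~
~~~~~~~
~~~~~~~
~~~++~~
~~+++~~
~~+v~~~
~~~~~~~
~~~~~~~
10) ~~~~~~~
~~~~~~~
~~~~~~~
~~~++~~
~~+++~~
~~+~>~~
~~~~~~~
~~~~~~~
11) ~~~~~~~
~~~~~~~
~~~~~~~
~~~++~~
~~+++~~
~~+~+~~
~~~~v~~
~~~~~~~
12) ~~~~~~~
~~~~~~~
~~~~~~~
~~~++~~
~~+++~~
~~+~+~~
~~~<+~~
~~~~~~~
13) ~~~~~~~
~~~~~~~
~~~~~~~
~~~++~~
~~+++~~
~~+^+~~
~~~++~~
~~~~~~~
14) ~~~~~~~
~~~~~~~
~~~~~~~
~~~++~~
~~+++~~
~~++>~~
~~~++~~
~~~~~~~
15) ~~~~~~~
~~~~~~~
~~~~~~~
~~~++~~
~~++^~~
~~++~~~
~~~++~~
~~~~~~~
16) ~~~~~~~
~~~~~~~
~~~~~~~
~~~++~~
~~+<~~~
~~++~~~
~~~++~~
~~~~~~~
17) ~~~~~~~
~~~~~~~
~~~~~~~
~~~++~~
~~+~~~~
~~+v~~~
~~~++~~
~~~~~~~
18) ~~~~~~~
~~~~~~~
~~~~~~~
~~~++~~
~~+~~~~
~~+~>~~
~~~++~~
~~~~~~~
19) ~~~~~~~
~~~~~~~
~~~~~~~
~~~++~~
~~+~~~~
~~+~+~~
~~~+v~~
~~~~~~~
20) ~~~~~~~
~~~~~~~
~~~~~~~
~~~++~~
~~+~~~~
~~+~+~~
~~~+~>~
~~~~~~~
21) ~~~~~~~
~~~~~~~
~~~~~~~
~~~++~~
~~+~~~~
~~+~+~~
~~~+~+~
~~~~~v~
22) ~~~~~~~
~~~~~~~
~~~~~~~
~~~++~~
~~+~~~~
~~+~+~~
~~~+~+~
~~~~<+~

west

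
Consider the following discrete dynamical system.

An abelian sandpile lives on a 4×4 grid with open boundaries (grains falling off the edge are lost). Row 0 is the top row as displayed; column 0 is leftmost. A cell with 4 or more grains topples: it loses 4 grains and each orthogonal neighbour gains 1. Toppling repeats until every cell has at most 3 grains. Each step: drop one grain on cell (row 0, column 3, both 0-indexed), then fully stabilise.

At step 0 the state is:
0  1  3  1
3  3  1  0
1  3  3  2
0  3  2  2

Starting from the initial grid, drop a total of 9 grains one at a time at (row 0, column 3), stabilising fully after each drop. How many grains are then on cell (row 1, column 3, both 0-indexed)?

2

[0] 0  1  3  1
3  3  1  0
1  3  3  2
0  3  2  2
[1] 0  1  3  2
3  3  1  0
1  3  3  2
0  3  2  2
[2] 0  1  3  3
3  3  1  0
1  3  3  2
0  3  2  2
[3] 0  2  0  1
3  3  2  1
1  3  3  2
0  3  2  2
[4] 0  2  0  2
3  3  2  1
1  3  3  2
0  3  2  2
[5] 0  2  0  3
3  3  2  1
1  3  3  2
0  3  2  2
[6] 0  2  1  0
3  3  2  2
1  3  3  2
0  3  2  2
[7] 0  2  1  1
3  3  2  2
1  3  3  2
0  3  2  2
[8] 0  2  1  2
3  3  2  2
1  3  3  2
0  3  2  2
[9] 0  2  1  3
3  3  2  2
1  3  3  2
0  3  2  2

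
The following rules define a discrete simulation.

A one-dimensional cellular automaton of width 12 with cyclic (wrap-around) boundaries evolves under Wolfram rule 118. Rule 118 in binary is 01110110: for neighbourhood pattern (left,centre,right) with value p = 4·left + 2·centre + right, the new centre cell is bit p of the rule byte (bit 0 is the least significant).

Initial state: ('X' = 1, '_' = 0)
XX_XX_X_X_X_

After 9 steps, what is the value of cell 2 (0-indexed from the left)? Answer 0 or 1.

0

[0] XX_XX_X_X_X_
[1] _XX_XXXXXXXX
[2] X_XX_______X
[3] XX_XX_____X_
[4] _XX_XX___XXX
[5] X_XX_XX_X__X
[6] XX_XX_XXXXX_
[7] _XX_XX____XX
[8] X_XX_XX__X_X
[9] XX_XX_XXXXX_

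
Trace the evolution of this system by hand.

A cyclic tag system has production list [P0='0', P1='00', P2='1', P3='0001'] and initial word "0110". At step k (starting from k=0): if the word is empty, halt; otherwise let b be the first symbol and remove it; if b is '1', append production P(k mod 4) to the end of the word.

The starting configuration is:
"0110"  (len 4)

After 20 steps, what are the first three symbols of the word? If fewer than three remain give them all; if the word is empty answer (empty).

000

k=0  "0110"  (len 4)
k=1  "110"  (len 3)
k=2  "1000"  (len 4)
k=3  "0001"  (len 4)
k=4  "001"  (len 3)
k=5  "01"  (len 2)
k=6  "1"  (len 1)
k=7  "1"  (len 1)
k=8  "0001"  (len 4)
k=9  "001"  (len 3)
k=10  "01"  (len 2)
k=11  "1"  (len 1)
k=12  "0001"  (len 4)
k=13  "001"  (len 3)
k=14  "01"  (len 2)
k=15  "1"  (len 1)
k=16  "0001"  (len 4)
k=17  "001"  (len 3)
k=18  "01"  (len 2)
k=19  "1"  (len 1)
k=20  "0001"  (len 4)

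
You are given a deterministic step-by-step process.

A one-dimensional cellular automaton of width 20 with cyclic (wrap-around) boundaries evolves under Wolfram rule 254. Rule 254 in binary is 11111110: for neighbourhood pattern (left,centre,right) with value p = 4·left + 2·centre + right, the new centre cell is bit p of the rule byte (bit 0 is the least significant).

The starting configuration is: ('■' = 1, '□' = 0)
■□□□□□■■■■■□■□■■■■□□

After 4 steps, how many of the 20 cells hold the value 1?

[0] ■□□□□□■■■■■□■□■■■■□□
[1] ■■□□□■■■■■■■■■■■■■■■
[2] ■■■□■■■■■■■■■■■■■■■■
[3] ■■■■■■■■■■■■■■■■■■■■
[4] ■■■■■■■■■■■■■■■■■■■■

20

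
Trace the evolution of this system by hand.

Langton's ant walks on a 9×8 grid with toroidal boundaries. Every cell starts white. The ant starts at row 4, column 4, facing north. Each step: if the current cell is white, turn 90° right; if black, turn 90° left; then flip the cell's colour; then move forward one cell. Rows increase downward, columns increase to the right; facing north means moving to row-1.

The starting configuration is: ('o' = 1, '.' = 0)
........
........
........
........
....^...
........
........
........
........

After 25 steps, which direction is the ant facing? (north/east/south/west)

[0] ........
........
........
........
....^...
........
........
........
........
[1] ........
........
........
........
....o>..
........
........
........
........
[2] ........
........
........
........
....oo..
.....v..
........
........
........
[3] ........
........
........
........
....oo..
....<o..
........
........
........
[4] ........
........
........
........
....^o..
....oo..
........
........
........
[5] ........
........
........
........
...<.o..
....oo..
........
........
........
[6] ........
........
........
...^....
...o.o..
....oo..
........
........
........
[7] ........
........
........
...o>...
...o.o..
....oo..
........
........
........
[8] ........
........
........
...oo...
...ovo..
....oo..
........
........
........
[9] ........
........
........
...oo...
...<oo..
....oo..
........
........
........
[10] ........
........
........
...oo...
....oo..
...voo..
........
........
........
[11] ........
........
........
...oo...
....oo..
..<ooo..
........
........
........
[12] ........
........
........
...oo...
..^.oo..
..oooo..
........
........
........
[13] ........
........
........
...oo...
..o>oo..
..oooo..
........
........
........
[14] ........
........
........
...oo...
..oooo..
..ovoo..
........
........
........
[15] ........
........
........
...oo...
..oooo..
..o.>o..
........
........
........
[16] ........
........
........
...oo...
..oo^o..
..o..o..
........
........
........
[17] ........
........
........
...oo...
..o<.o..
..o..o..
........
........
........
[18] ........
........
........
...oo...
..o..o..
..ov.o..
........
........
........
[19] ........
........
........
...oo...
..o..o..
..<o.o..
........
........
........
[20] ........
........
........
...oo...
..o..o..
...o.o..
..v.....
........
........
[21] ........
........
........
...oo...
..o..o..
...o.o..
.<o.....
........
........
[22] ........
........
........
...oo...
..o..o..
.^.o.o..
.oo.....
........
........
[23] ........
........
........
...oo...
..o..o..
.o>o.o..
.oo.....
........
........
[24] ........
........
........
...oo...
..o..o..
.ooo.o..
.ov.....
........
........
[25] ........
........
........
...oo...
..o..o..
.ooo.o..
.o.>....
........
........

east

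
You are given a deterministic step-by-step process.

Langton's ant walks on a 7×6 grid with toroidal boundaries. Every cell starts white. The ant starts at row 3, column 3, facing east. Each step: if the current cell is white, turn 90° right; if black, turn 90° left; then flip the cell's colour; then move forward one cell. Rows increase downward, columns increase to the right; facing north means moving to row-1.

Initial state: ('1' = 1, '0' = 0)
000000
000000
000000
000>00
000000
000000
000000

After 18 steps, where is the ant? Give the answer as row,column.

2,2

t=0: 000000
000000
000000
000>00
000000
000000
000000
t=1: 000000
000000
000000
000100
000v00
000000
000000
t=2: 000000
000000
000000
000100
00<100
000000
000000
t=3: 000000
000000
000000
00^100
001100
000000
000000
t=4: 000000
000000
000000
001>00
001100
000000
000000
t=5: 000000
000000
000^00
001000
001100
000000
000000
t=6: 000000
000000
0001>0
001000
001100
000000
000000
t=7: 000000
000000
000110
0010v0
001100
000000
000000
t=8: 000000
000000
000110
001<10
001100
000000
000000
t=9: 000000
000000
000^10
001110
001100
000000
000000
t=10: 000000
000000
00<010
001110
001100
000000
000000
t=11: 000000
00^000
001010
001110
001100
000000
000000
t=12: 000000
001>00
001010
001110
001100
000000
000000
t=13: 000000
001100
001v10
001110
001100
000000
000000
t=14: 000000
001100
00<110
001110
001100
000000
000000
t=15: 000000
001100
000110
00v110
001100
000000
000000
t=16: 000000
001100
000110
000>10
001100
000000
000000
t=17: 000000
001100
000^10
000010
001100
000000
000000
t=18: 000000
001100
00<010
000010
001100
000000
000000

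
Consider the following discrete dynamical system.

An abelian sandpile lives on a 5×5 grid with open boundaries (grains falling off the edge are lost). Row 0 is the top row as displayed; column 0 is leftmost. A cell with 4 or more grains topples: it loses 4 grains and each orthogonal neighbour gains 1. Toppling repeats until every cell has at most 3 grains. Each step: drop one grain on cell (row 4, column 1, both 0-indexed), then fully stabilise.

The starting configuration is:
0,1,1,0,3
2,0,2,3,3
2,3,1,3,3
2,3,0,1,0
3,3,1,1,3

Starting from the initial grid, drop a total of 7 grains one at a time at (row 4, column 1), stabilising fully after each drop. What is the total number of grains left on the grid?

[0] 0,1,1,0,3
2,0,2,3,3
2,3,1,3,3
2,3,0,1,0
3,3,1,1,3
[1] 0,1,1,0,3
3,1,2,3,3
0,1,2,3,3
1,2,1,1,0
1,2,2,1,3
[2] 0,1,1,0,3
3,1,2,3,3
0,1,2,3,3
1,2,1,1,0
1,3,2,1,3
[3] 0,1,1,0,3
3,1,2,3,3
0,1,2,3,3
1,3,1,1,0
2,0,3,1,3
[4] 0,1,1,0,3
3,1,2,3,3
0,1,2,3,3
1,3,1,1,0
2,1,3,1,3
[5] 0,1,1,0,3
3,1,2,3,3
0,1,2,3,3
1,3,1,1,0
2,2,3,1,3
[6] 0,1,1,0,3
3,1,2,3,3
0,1,2,3,3
1,3,1,1,0
2,3,3,1,3
[7] 0,1,1,0,3
3,1,2,3,3
0,2,2,3,3
2,0,3,1,0
3,2,0,2,3

43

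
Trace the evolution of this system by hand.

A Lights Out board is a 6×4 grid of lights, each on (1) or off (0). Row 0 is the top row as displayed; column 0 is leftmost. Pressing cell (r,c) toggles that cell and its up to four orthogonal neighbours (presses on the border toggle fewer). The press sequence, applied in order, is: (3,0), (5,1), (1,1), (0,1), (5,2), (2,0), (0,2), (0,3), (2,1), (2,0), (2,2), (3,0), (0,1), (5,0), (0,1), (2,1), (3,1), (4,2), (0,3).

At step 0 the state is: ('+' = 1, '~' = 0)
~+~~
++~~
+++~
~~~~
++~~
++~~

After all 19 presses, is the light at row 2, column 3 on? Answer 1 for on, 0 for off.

t=0: ~+~~
++~~
+++~
~~~~
++~~
++~~
t=1: ~+~~
++~~
~++~
++~~
~+~~
++~~
t=2: ~+~~
++~~
~++~
++~~
~~~~
~~+~
t=3: ~~~~
~~+~
~~+~
++~~
~~~~
~~+~
t=4: +++~
~++~
~~+~
++~~
~~~~
~~+~
t=5: +++~
~++~
~~+~
++~~
~~+~
~+~+
t=6: +++~
+++~
+++~
~+~~
~~+~
~+~+
t=7: +~~+
++~~
+++~
~+~~
~~+~
~+~+
t=8: +~+~
++~+
+++~
~+~~
~~+~
~+~+
t=9: +~+~
+~~+
~~~~
~~~~
~~+~
~+~+
t=10: +~+~
~~~+
++~~
+~~~
~~+~
~+~+
t=11: +~+~
~~++
+~++
+~+~
~~+~
~+~+
t=12: +~+~
~~++
~~++
~++~
+~+~
~+~+
t=13: ~+~~
~+++
~~++
~++~
+~+~
~+~+
t=14: ~+~~
~+++
~~++
~++~
~~+~
+~~+
t=15: +~+~
~~++
~~++
~++~
~~+~
+~~+
t=16: +~+~
~+++
++~+
~~+~
~~+~
+~~+
t=17: +~+~
~+++
+~~+
++~~
~++~
+~~+
t=18: +~+~
~+++
+~~+
+++~
~~~+
+~++
t=19: +~~+
~++~
+~~+
+++~
~~~+
+~++

1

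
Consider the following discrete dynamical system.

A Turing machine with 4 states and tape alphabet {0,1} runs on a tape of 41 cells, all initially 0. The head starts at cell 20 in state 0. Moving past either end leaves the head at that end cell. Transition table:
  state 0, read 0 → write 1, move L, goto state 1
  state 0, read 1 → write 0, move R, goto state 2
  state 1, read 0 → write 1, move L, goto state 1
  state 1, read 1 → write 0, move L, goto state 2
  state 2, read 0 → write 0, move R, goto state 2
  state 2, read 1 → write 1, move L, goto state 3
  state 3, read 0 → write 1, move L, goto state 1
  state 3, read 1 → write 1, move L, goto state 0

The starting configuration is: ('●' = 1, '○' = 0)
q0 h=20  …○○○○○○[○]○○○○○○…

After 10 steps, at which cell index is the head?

10

t=0: q0 h=20  …○○○○○○[○]○○○○○○…
t=1: q1 h=19  …○○○○○○[○]●○○○○○…
t=2: q1 h=18  …○○○○○○[○]●●○○○○…
t=3: q1 h=17  …○○○○○○[○]●●●○○○…
t=4: q1 h=16  …○○○○○○[○]●●●●○○…
t=5: q1 h=15  …○○○○○○[○]●●●●●○…
t=6: q1 h=14  …○○○○○○[○]●●●●●●…
t=7: q1 h=13  …○○○○○○[○]●●●●●●…
t=8: q1 h=12  …○○○○○○[○]●●●●●●…
t=9: q1 h=11  …○○○○○○[○]●●●●●●…
t=10: q1 h=10  …○○○○○○[○]●●●●●●…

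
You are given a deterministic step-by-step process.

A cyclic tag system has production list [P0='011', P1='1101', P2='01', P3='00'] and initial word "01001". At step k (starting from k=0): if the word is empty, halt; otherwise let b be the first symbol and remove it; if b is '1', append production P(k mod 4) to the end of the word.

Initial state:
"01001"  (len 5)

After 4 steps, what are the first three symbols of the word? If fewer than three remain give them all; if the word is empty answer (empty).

step 0: "01001"  (len 5)
step 1: "1001"  (len 4)
step 2: "0011101"  (len 7)
step 3: "011101"  (len 6)
step 4: "11101"  (len 5)

111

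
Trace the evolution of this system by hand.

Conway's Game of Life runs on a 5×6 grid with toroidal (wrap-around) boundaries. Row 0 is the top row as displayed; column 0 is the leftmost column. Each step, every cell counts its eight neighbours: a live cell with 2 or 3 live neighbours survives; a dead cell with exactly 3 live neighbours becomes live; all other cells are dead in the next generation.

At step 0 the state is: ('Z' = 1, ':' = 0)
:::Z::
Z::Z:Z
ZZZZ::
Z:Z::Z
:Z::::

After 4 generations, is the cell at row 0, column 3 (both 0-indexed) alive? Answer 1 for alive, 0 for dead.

1

k=0  :::Z::
Z::Z:Z
ZZZZ::
Z:Z::Z
:Z::::
k=1  Z:Z:Z:
Z::Z:Z
:::Z::
:::Z:Z
ZZZ:::
k=2  ::Z:Z:
ZZZZ:Z
Z:ZZ:Z
ZZ:ZZ:
Z:Z:Z:
k=3  ::::Z:
::::::
::::::
::::::
Z:Z:Z:
k=4  :::Z:Z
::::::
::::::
::::::
:::Z:Z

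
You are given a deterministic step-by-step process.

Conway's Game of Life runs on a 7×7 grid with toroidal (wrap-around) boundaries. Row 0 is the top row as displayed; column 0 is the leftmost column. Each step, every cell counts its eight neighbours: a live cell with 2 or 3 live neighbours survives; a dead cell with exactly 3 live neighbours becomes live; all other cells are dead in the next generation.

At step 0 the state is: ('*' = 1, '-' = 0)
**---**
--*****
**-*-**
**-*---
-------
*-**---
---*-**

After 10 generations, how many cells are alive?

t=0: **---**
--*****
**-*-**
**-*---
-------
*-**---
---*-**
t=1: -*-----
---*---
-------
-*--*--
*--*---
--***-*
---*-*-
t=2: --*-*--
-------
-------
-------
**---*-
--*--**
---*-*-
t=3: ---**--
-------
-------
-------
**---*-
***--*-
--**-**
t=4: --****-
-------
-------
-------
*-*----
---*-*-
*----**
t=5: ---***-
---**--
-------
-------
-------
**--**-
--*----
t=6: --*--*-
---*-*-
-------
-------
-------
-*-----
-**---*
t=7: -******
----*--
-------
-------
-------
***----
***----
t=8: ----***
--*-*--
-------
-------
-*-----
*-*----
----**-
t=9: ------*
---**--
-------
-------
-*-----
-*-----
---**--
t=10: -----*-
-------
-------
-------
-------
--*----
-------

2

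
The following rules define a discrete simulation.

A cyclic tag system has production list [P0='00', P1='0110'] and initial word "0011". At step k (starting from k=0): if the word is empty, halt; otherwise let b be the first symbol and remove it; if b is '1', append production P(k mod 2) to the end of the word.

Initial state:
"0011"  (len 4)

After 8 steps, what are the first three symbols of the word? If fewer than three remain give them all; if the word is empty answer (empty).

100

[0] "0011"  (len 4)
[1] "011"  (len 3)
[2] "11"  (len 2)
[3] "100"  (len 3)
[4] "000110"  (len 6)
[5] "00110"  (len 5)
[6] "0110"  (len 4)
[7] "110"  (len 3)
[8] "100110"  (len 6)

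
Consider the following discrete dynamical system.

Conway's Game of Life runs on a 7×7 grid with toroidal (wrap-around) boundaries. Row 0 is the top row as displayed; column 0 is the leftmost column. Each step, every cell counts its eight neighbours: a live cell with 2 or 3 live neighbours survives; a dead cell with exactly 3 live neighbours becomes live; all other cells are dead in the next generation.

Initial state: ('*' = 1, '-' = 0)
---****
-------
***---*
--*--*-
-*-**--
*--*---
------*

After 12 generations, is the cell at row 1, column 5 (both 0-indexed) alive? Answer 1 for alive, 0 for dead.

k=0  ---****
-------
***---*
--*--*-
-*-**--
*--*---
------*
k=1  ----***
-****--
***---*
----***
-*-**--
*-***--
*--*--*
k=2  -*----*
----*--
------*
----*-*
**----*
*----**
***----
k=3  -**----
*----*-
-------
------*
-*-----
--*--*-
--*--*-
k=4  -**---*
-*-----
------*
-------
-------
-**----
--**---
k=5  **-*---
-**----
-------
-------
-------
-***---
*--*---
k=6  *--*---
***----
-------
-------
--*----
-***---
*--**--
k=7  *--**-*
***----
-*-----
-------
-***---
-*--*--
*---*--
k=8  --*****
--**--*
***----
-*-----
-***---
**--*--
**--*-*
k=9  -------
------*
*--*---
---*---
---*---
----***
-------
k=10  -------
-------
-------
--***--
---*-*-
----**-
-----*-
k=11  -------
-------
---*---
--***--
--*--*-
-----**
----**-
k=12  -------
-------
--***--
--*-*--
--*--**
------*
----***

0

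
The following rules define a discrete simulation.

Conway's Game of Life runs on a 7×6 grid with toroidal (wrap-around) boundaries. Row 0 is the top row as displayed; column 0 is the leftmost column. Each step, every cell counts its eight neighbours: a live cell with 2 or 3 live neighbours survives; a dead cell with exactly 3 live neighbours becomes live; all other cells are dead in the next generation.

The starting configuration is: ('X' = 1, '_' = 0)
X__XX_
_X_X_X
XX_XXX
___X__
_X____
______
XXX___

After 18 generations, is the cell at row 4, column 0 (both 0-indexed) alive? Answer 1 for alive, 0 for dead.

0

0) X__XX_
_X_X_X
XX_XXX
___X__
_X____
______
XXX___
1) ___XX_
_X____
_X_X_X
_X_X_X
______
X_X___
XXXX_X
2) ___XXX
X__X__
_X____
______
XXX___
X_XX_X
X____X
3) ___X__
X_XX_X
______
X_X___
X_XX_X
__XXX_
_XX___
4) X__XX_
__XXX_
X_XX_X
X_XX_X
X____X
X___XX
_X__X_
5) _X____
X_____
X_____
__XX__
___X__
_X__X_
_X____
6) XX____
XX____
_X____
__XX__
___XX_
__X___
XXX___
7) _____X
__X___
XX____
__XXX_
____X_
__X___
X_X___
8) _X____
XX____
_X____
_XXXXX
__X_X_
_X_X__
_X____
9) _XX___
XXX___
___XXX
XX__XX
X____X
_X_X__
XX____
10) ______
X___XX
___X__
_X_X__
__X___
_XX__X
X_____
11) X_____
____XX
X_XX_X
___X__
X__X__
XXX___
XX____
12) XX____
_X_XX_
X_XX_X
XX_X_X
X__X__
__X__X
__X__X
13) XX_XXX
___XX_
______
___X__
___X__
XXXXXX
__X__X
14) XX____
X_XX__
___XX_
______
XX___X
XX___X
______
15) XXX___
X_XXXX
__XXX_
X___XX
_X___X
_X___X
_____X
16) __X___
X_____
__X___
XXX___
_X____
____XX
__X__X
17) _X____
_X____
X_X___
X_X___
_XX__X
X___XX
___XXX
18) X_X_X_
XXX___
X_X___
X_XX_X
__XXX_
_XX___
___X__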